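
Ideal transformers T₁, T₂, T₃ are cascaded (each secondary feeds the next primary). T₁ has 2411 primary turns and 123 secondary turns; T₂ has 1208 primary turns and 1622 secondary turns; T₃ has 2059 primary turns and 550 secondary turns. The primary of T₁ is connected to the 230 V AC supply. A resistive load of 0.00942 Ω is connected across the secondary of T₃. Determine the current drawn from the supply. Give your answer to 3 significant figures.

I_supply ≈ 8.17 A

Secondary of T₁: V = 230.00 × 123/2411 = 11.734 V.
Secondary of T₂: V = 11.734 × 1622/1208 = 15.755 V.
Secondary of T₃: V = 15.755 × 550/2059 = 4.2085 V.
I_load = 4.2085/0.00942 = 446.76 A, so P_out = 4.2085 × 446.76 = 1880.2 W.
All ideal ⇒ P_in = P_out, so I_supply = 1880.2/230 = 8.17 A.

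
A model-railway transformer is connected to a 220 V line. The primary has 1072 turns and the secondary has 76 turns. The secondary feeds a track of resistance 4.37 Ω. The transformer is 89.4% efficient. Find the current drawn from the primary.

V_s = 220 × 76/1072 = 15.597 V.
I_s = V_s/R = 15.597/4.37 = 3.5691 A.
P_out = V_s I_s = 15.597 × 3.5691 = 55.667 W.
P_in = P_out/η = 55.667/0.894 = 62.268 W.
I_p = P_in/V_p = 62.268/220 = 0.283 A.

I_p ≈ 0.283 A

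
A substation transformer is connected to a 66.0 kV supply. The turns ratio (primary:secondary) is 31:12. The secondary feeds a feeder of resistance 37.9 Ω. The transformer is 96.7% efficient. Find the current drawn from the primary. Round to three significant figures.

I_p ≈ 270 A

V_s = 66000 × 12/31 = 25548 V.
I_s = V_s/R = 25548/37.9 = 674.10 A.
P_out = V_s I_s = 25548 × 674.10 = 1.7222×10^7 W.
P_in = P_out/η = 1.7222×10^7/0.967 = 1.7810×10^7 W.
I_p = P_in/V_p = 1.7810×10^7/66000 = 270 A.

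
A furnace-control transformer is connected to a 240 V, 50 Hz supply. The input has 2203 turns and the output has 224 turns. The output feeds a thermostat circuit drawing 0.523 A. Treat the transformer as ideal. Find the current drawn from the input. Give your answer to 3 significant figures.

I_in ≈ 0.0532 A

For an ideal transformer I_in N_in = I_out N_out, so I_in = 0.523 × 224/2203 = 0.0532 A.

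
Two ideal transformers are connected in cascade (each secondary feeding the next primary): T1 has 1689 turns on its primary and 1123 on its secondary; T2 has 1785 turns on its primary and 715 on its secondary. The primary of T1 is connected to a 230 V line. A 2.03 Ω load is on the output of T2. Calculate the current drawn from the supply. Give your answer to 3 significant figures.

I_supply ≈ 8.04 A

After T1: V = 230.00 × 1123/1689 = 152.92 V.
After T2: V = 152.92 × 715/1785 = 61.256 V.
I_load = 61.256/2.03 = 30.175 A, so P_out = 61.256 × 30.175 = 1848.4 W.
All ideal ⇒ P_in = P_out, so I_supply = 1848.4/230 = 8.04 A.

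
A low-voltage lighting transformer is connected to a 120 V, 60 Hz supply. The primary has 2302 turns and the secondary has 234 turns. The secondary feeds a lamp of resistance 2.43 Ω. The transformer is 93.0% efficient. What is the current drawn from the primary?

I_p ≈ 0.549 A

V_s = 120 × 234/2302 = 12.198 V.
I_s = V_s/R = 12.198/2.43 = 5.0198 A.
P_out = V_s I_s = 12.198 × 5.0198 = 61.232 W.
P_in = P_out/η = 61.232/0.930 = 65.841 W.
I_p = P_in/V_p = 65.841/120 = 0.549 A.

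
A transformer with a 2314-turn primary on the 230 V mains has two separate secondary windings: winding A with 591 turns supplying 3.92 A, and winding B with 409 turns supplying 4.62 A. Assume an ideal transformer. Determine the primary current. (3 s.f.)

I_p ≈ 1.82 A

V_A = 230 × 591/2314 = 58.742 V; V_B = 230 × 409/2314 = 40.653 V.
P_out = V_A I_A + V_B I_B = 58.742×3.92 + 40.653×4.62 = 230.27 + 187.81 = 418.09 W.
Ideal ⇒ P_in = P_out, so I_p = P_out/V_p = 418.09/230 = 1.82 A.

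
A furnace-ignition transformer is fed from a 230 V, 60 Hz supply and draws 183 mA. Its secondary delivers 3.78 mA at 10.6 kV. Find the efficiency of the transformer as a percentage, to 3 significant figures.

P_in = 230 × 0.183 = 42.0900 W.
P_out = 10600 × 0.00378 = 40.0680 W.
η = P_out/P_in = 40.0680/42.0900 = 0.952.

η ≈ 95.2%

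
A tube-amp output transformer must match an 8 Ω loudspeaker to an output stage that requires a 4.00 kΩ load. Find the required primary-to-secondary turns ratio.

Z_p/Z_s = (N_p/N_s)², so N_p/N_s = √(4000/8) = √500 = 22.4.

N_p/N_s ≈ 22.4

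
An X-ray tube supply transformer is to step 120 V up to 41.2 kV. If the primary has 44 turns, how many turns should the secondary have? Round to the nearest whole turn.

N_s = 15107 turns

N_s/N_p = V_s/V_p, so N_s = 44 × 41200/120 = 15106.7 ≈ 15107 turns.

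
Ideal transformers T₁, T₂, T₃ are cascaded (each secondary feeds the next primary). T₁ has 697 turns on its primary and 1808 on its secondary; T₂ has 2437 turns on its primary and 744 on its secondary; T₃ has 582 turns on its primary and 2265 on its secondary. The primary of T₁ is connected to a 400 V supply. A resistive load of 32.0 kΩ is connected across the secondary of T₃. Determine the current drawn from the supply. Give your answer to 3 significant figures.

Secondary of T₁: V = 400.00 × 1808/697 = 1037.6 V.
Secondary of T₂: V = 1037.6 × 744/2437 = 316.77 V.
Secondary of T₃: V = 316.77 × 2265/582 = 1232.8 V.
I_load = 1232.8/32000 = 0.038525 A, so P_out = 1232.8 × 0.038525 = 47.493 W.
All ideal ⇒ P_in = P_out, so I_supply = 47.493/400 = 0.119 A.

I_supply ≈ 0.119 A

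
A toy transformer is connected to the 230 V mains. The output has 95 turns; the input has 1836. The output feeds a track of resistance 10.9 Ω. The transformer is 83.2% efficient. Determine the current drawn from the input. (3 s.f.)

I_in ≈ 0.0679 A

V_out = 230 × 95/1836 = 11.901 V.
I_out = V_out/R = 11.901/10.9 = 1.0918 A.
P_out = V_out I_out = 11.901 × 1.0918 = 12.994 W.
P_in = P_out/η = 12.994/0.832 = 15.617 W.
I_in = P_in/V_in = 15.617/230 = 0.0679 A.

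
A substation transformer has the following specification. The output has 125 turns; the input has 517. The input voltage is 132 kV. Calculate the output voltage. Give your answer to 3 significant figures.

V_out/V_in = N_out/N_in, so V_out = 132000 × 125/517 = 31900 V.

V_out ≈ 31900 V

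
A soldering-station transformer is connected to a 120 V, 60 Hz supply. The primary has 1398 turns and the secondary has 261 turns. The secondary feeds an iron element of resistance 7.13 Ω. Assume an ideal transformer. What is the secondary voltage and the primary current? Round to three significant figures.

V_s = V_p × N_s/N_p = 120 × 261/1398 = 22.403 V.
I_s = V_s/R = 22.403/7.13 = 3.1421 A.
I_p = I_s × N_s/N_p = 3.1421 × 261/1398 = 0.587 A.

V_s ≈ 22.4 V, I_p ≈ 0.587 A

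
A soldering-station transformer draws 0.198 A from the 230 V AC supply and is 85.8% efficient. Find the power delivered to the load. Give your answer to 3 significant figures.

P_out ≈ 39.1 W

P_in = V_p I_p = 230 × 0.198 = 45.540 W.
P_out = η P_in = 0.858 × 45.540 = 39.1 W.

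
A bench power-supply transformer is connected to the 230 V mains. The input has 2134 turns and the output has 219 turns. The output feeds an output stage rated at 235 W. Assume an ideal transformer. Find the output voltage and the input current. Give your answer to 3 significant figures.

V_out = V_in × N_out/N_in = 230 × 219/2134 = 23.604 V.
I_out = P/V_out = 235/23.604 = 9.9561 A.
I_in = I_out × N_out/N_in = 9.9561 × 219/2134 = 1.02 A.

V_out ≈ 23.6 V, I_in ≈ 1.02 A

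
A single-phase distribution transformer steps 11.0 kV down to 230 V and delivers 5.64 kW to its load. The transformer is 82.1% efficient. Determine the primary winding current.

I_p ≈ 0.625 A

P_in = P_out/η = 5640/0.821 = 6869.7 W.
I_p = P_in/V_p = 6869.7/11000 = 0.625 A.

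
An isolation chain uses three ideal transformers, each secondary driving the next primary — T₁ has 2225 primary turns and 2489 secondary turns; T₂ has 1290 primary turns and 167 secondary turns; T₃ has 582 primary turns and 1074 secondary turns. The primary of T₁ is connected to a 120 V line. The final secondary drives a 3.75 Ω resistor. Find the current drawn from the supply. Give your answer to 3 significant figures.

Secondary of T₁: V = 120.00 × 2489/2225 = 134.24 V.
Secondary of T₂: V = 134.24 × 167/1290 = 17.378 V.
Secondary of T₃: V = 17.378 × 1074/582 = 32.069 V.
I_load = 32.069/3.75 = 8.5517 A, so P_out = 32.069 × 8.5517 = 274.24 W.
All ideal ⇒ P_in = P_out, so I_supply = 274.24/120 = 2.29 A.

I_supply ≈ 2.29 A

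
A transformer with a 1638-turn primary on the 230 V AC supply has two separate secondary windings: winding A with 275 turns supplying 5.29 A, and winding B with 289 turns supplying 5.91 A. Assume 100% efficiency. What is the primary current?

V_A = 230 × 275/1638 = 38.614 V; V_B = 230 × 289/1638 = 40.580 V.
P_out = V_A I_A + V_B I_B = 38.614×5.29 + 40.580×5.91 = 204.27 + 239.83 = 444.10 W.
Ideal ⇒ P_in = P_out, so I_p = P_out/V_p = 444.10/230 = 1.93 A.

I_p ≈ 1.93 A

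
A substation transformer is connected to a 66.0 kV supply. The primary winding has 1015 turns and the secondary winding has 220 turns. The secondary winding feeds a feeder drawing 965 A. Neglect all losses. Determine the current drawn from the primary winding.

I_p ≈ 209 A

For an ideal transformer I_p N_p = I_s N_s, so I_p = 965 × 220/1015 = 209 A.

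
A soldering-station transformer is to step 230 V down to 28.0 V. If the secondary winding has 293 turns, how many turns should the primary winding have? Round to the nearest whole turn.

N_p/N_s = V_p/V_s, so N_p = 293 × 230/28.0 = 2406.8 ≈ 2407 turns.

N_p = 2407 turns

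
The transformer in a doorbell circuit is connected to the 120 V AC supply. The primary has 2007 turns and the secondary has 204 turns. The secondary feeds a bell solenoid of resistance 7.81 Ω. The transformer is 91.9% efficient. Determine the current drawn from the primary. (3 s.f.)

I_p ≈ 0.173 A

V_s = 120 × 204/2007 = 12.197 V.
I_s = V_s/R = 12.197/7.81 = 1.5618 A.
P_out = V_s I_s = 12.197 × 1.5618 = 19.049 W.
P_in = P_out/η = 19.049/0.919 = 20.728 W.
I_p = P_in/V_p = 20.728/120 = 0.173 A.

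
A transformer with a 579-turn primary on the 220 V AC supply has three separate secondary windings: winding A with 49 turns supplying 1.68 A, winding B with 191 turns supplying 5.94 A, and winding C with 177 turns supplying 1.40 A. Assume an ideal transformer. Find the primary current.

I_p ≈ 2.53 A

V_A = 220 × 49/579 = 18.618 V; V_B = 220 × 191/579 = 72.573 V; V_C = 220 × 177/579 = 67.254 V.
P_out = V_A I_A + V_B I_B + V_C I_C = 18.618×1.68 + 72.573×5.94 + 67.254×1.40 = 31.279 + 431.09 + 94.155 = 556.52 W.
Ideal ⇒ P_in = P_out, so I_p = P_out/V_p = 556.52/220 = 2.53 A.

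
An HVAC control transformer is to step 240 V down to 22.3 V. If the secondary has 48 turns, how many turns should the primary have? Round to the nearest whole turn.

N_p/N_s = V_p/V_s, so N_p = 48 × 240/22.3 = 516.6 ≈ 517 turns.

N_p = 517 turns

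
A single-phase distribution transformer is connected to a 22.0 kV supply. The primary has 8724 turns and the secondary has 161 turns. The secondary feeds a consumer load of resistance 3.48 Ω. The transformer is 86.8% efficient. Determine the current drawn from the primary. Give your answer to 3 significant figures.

I_p ≈ 2.48 A

V_s = 22000 × 161/8724 = 406.01 V.
I_s = V_s/R = 406.01/3.48 = 116.67 A.
P_out = V_s I_s = 406.01 × 116.67 = 47368 W.
P_in = P_out/η = 47368/0.868 = 54572 W.
I_p = P_in/V_p = 54572/22000 = 2.48 A.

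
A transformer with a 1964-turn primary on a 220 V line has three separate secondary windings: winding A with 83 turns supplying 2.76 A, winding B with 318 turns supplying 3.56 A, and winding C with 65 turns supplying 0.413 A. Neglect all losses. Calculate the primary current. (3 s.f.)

V_A = 220 × 83/1964 = 9.2974 V; V_B = 220 × 318/1964 = 35.621 V; V_C = 220 × 65/1964 = 7.2811 V.
P_out = V_A I_A + V_B I_B + V_C I_C = 9.2974×2.76 + 35.621×3.56 + 7.2811×0.413 = 25.661 + 126.81 + 3.0071 = 155.48 W.
Ideal ⇒ P_in = P_out, so I_p = P_out/V_p = 155.48/220 = 0.707 A.

I_p ≈ 0.707 A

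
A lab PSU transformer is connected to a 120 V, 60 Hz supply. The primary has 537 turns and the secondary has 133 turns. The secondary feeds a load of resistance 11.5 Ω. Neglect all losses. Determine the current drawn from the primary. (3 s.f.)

I_p ≈ 0.640 A

V_s = V_p × N_s/N_p = 120 × 133/537 = 29.721 V.
I_s = V_s/R = 29.721/11.5 = 2.5844 A.
For an ideal transformer I_p N_p = I_s N_s, so I_p = 2.5844 × 133/537 = 0.640 A.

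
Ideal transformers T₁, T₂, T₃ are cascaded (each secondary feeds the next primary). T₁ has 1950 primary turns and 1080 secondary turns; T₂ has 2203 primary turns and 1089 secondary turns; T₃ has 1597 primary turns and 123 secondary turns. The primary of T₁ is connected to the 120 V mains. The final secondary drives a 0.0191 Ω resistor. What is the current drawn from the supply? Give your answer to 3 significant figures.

I_supply ≈ 2.79 A

Secondary of T₁: V = 120.00 × 1080/1950 = 66.462 V.
Secondary of T₂: V = 66.462 × 1089/2203 = 32.854 V.
Secondary of T₃: V = 32.854 × 123/1597 = 2.5304 V.
I_load = 2.5304/0.0191 = 132.48 A, so P_out = 2.5304 × 132.48 = 335.22 W.
All ideal ⇒ P_in = P_out, so I_supply = 335.22/120 = 2.79 A.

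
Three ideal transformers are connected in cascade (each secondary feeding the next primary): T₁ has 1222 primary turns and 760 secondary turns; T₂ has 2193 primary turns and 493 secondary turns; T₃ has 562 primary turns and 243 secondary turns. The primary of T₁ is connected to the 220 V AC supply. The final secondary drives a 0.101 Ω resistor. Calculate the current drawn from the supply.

Secondary of T₁: V = 220.00 × 760/1222 = 136.82 V.
Secondary of T₂: V = 136.82 × 493/2193 = 30.759 V.
Secondary of T₃: V = 30.759 × 243/562 = 13.300 V.
I_load = 13.300/0.101 = 131.68 A, so P_out = 13.300 × 131.68 = 1751.3 W.
All ideal ⇒ P_in = P_out, so I_supply = 1751.3/220 = 7.96 A.

I_supply ≈ 7.96 A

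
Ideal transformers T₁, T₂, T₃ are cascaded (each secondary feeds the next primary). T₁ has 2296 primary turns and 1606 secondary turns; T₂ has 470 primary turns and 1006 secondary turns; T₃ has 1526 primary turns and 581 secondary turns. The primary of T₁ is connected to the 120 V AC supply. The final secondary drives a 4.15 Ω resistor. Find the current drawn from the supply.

I_supply ≈ 9.40 A

Secondary of T₁: V = 120.00 × 1606/2296 = 83.937 V.
Secondary of T₂: V = 83.937 × 1006/470 = 179.66 V.
Secondary of T₃: V = 179.66 × 581/1526 = 68.403 V.
I_load = 68.403/4.15 = 16.483 A, so P_out = 68.403 × 16.483 = 1127.5 W.
All ideal ⇒ P_in = P_out, so I_supply = 1127.5/120 = 9.40 A.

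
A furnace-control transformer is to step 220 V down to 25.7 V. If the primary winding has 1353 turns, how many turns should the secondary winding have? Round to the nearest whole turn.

N_s = 158 turns

N_s/N_p = V_s/V_p, so N_s = 1353 × 25.7/220 = 158.1 ≈ 158 turns.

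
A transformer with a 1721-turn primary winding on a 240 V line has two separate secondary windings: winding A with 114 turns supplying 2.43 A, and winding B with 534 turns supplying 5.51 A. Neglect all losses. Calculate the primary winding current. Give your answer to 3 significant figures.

I_p ≈ 1.87 A

V_A = 240 × 114/1721 = 15.898 V; V_B = 240 × 534/1721 = 74.468 V.
P_out = V_A I_A + V_B I_B = 15.898×2.43 + 74.468×5.51 = 38.631 + 410.32 = 448.95 W.
Ideal ⇒ P_in = P_out, so I_p = P_out/V_p = 448.95/240 = 1.87 A.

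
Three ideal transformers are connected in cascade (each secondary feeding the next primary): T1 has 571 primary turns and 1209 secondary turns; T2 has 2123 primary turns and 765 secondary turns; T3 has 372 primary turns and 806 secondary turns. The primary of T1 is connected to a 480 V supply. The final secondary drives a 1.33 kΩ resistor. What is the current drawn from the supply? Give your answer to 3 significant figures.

Secondary of T1: V = 480.00 × 1209/571 = 1016.3 V.
Secondary of T2: V = 1016.3 × 765/2123 = 366.22 V.
Secondary of T3: V = 366.22 × 806/372 = 793.48 V.
I_load = 793.48/1330 = 0.59660 A, so P_out = 793.48 × 0.59660 = 473.39 W.
All ideal ⇒ P_in = P_out, so I_supply = 473.39/480 = 0.986 A.

I_supply ≈ 0.986 A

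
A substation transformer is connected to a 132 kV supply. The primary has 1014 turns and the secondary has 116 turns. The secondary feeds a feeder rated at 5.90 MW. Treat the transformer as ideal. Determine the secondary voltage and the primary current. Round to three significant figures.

V_s ≈ 15100 V, I_p ≈ 44.7 A

V_s = V_p × N_s/N_p = 132000 × 116/1014 = 15101 V.
I_s = P/V_s = 5.90×10^6/15101 = 390.71 A.
I_p = I_s × N_s/N_p = 390.71 × 116/1014 = 44.7 A.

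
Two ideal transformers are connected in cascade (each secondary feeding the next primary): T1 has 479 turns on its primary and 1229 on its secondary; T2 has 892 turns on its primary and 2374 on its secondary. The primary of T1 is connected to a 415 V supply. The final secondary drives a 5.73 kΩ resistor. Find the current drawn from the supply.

I_supply ≈ 3.38 A

After T1: V = 415.00 × 1229/479 = 1064.8 V.
After T2: V = 1064.8 × 2374/892 = 2833.9 V.
I_load = 2833.9/5730 = 0.49457 A, so P_out = 2833.9 × 0.49457 = 1401.5 W.
All ideal ⇒ P_in = P_out, so I_supply = 1401.5/415 = 3.38 A.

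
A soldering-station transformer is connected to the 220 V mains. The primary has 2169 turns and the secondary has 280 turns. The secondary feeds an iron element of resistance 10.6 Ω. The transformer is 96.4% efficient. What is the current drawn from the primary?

V_s = 220 × 280/2169 = 28.400 V.
I_s = V_s/R = 28.400/10.6 = 2.6793 A.
P_out = V_s I_s = 28.400 × 2.6793 = 76.092 W.
P_in = P_out/η = 76.092/0.964 = 78.933 W.
I_p = P_in/V_p = 78.933/220 = 0.359 A.

I_p ≈ 0.359 A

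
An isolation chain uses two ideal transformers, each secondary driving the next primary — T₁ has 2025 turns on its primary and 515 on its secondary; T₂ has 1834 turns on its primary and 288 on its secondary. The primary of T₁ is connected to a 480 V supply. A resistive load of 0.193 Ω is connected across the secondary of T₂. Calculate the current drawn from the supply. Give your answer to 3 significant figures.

I_supply ≈ 3.97 A

Secondary of T₁: V = 480.00 × 515/2025 = 122.07 V.
Secondary of T₂: V = 122.07 × 288/1834 = 19.170 V.
I_load = 19.170/0.193 = 99.325 A, so P_out = 19.170 × 99.325 = 1904.0 W.
All ideal ⇒ P_in = P_out, so I_supply = 1904.0/480 = 3.97 A.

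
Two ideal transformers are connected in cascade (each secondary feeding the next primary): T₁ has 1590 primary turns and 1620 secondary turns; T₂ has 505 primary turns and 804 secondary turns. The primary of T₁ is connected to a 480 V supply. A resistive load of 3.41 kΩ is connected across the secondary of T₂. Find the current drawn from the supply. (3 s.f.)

After T₁: V = 480.00 × 1620/1590 = 489.06 V.
After T₂: V = 489.06 × 804/505 = 778.62 V.
I_load = 778.62/3410 = 0.22833 A, so P_out = 778.62 × 0.22833 = 177.78 W.
All ideal ⇒ P_in = P_out, so I_supply = 177.78/480 = 0.370 A.

I_supply ≈ 0.370 A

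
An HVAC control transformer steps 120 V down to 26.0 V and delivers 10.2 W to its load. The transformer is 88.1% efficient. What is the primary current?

I_p ≈ 0.0965 A

P_in = P_out/η = 10.2/0.881 = 11.578 W.
I_p = P_in/V_p = 11.578/120 = 0.0965 A.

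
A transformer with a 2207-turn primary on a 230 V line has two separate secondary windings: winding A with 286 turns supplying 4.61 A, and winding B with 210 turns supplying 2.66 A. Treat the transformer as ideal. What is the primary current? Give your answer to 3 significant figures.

V_A = 230 × 286/2207 = 29.805 V; V_B = 230 × 210/2207 = 21.885 V.
P_out = V_A I_A + V_B I_B = 29.805×4.61 + 21.885×2.66 = 137.40 + 58.214 = 195.62 W.
Ideal ⇒ P_in = P_out, so I_p = P_out/V_p = 195.62/230 = 0.851 A.

I_p ≈ 0.851 A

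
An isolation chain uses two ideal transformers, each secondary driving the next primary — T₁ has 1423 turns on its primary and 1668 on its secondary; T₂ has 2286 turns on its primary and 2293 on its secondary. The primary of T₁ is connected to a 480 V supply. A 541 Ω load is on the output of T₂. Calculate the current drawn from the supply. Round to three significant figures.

I_supply ≈ 1.23 A

Secondary of T₁: V = 480.00 × 1668/1423 = 562.64 V.
Secondary of T₂: V = 562.64 × 2293/2286 = 564.37 V.
I_load = 564.37/541 = 1.0432 A, so P_out = 564.37 × 1.0432 = 588.74 W.
All ideal ⇒ P_in = P_out, so I_supply = 588.74/480 = 1.23 A.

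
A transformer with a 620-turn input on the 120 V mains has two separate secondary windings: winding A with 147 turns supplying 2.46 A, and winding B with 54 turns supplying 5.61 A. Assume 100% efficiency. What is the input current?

V_A = 120 × 147/620 = 28.452 V; V_B = 120 × 54/620 = 10.452 V.
P_out = V_A I_A + V_B I_B = 28.452×2.46 + 10.452×5.61 = 69.991 + 58.634 = 128.62 W.
Ideal ⇒ P_in = P_out, so I_in = P_out/V_in = 128.62/120 = 1.07 A.

I_in ≈ 1.07 A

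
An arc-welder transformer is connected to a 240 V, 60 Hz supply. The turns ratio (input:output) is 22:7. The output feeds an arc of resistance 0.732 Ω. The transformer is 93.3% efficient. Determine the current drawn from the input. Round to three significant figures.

V_out = 240 × 7/22 = 76.364 V.
I_out = V_out/R = 76.364/0.732 = 104.32 A.
P_out = V_out I_out = 76.364 × 104.32 = 7966.4 W.
P_in = P_out/η = 7966.4/0.933 = 8538.5 W.
I_in = P_in/V_in = 8538.5/240 = 35.6 A.

I_in ≈ 35.6 A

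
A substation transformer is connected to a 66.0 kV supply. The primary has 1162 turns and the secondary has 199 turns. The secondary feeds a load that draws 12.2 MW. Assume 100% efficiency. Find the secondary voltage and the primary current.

V_s ≈ 11300 V, I_p ≈ 185 A

V_s = V_p × N_s/N_p = 66000 × 199/1162 = 11303 V.
I_s = P/V_s = 1.22×10^7/11303 = 1079.4 A.
I_p = I_s × N_s/N_p = 1079.4 × 199/1162 = 185 A.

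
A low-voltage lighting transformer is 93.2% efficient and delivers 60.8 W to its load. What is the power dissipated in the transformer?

P_loss ≈ 4.44 W

P_in = P_out/η = 60.8/0.932 = 65.2361 W.
P_loss = P_in − P_out = 65.2361 − 60.8 = 4.44 W.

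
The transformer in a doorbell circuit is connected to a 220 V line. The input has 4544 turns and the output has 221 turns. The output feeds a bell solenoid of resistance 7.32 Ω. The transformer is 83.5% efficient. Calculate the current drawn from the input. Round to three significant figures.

I_in ≈ 0.0851 A

V_out = 220 × 221/4544 = 10.700 V.
I_out = V_out/R = 10.700/7.32 = 1.4617 A.
P_out = V_out I_out = 10.700 × 1.4617 = 15.640 W.
P_in = P_out/η = 15.640/0.835 = 18.731 W.
I_in = P_in/V_in = 18.731/220 = 0.0851 A.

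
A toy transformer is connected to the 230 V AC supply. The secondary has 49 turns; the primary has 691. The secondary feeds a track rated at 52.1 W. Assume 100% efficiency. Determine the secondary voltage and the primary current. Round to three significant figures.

V_s = V_p × N_s/N_p = 230 × 49/691 = 16.310 V.
I_s = P/V_s = 52.1/16.310 = 3.1944 A.
I_p = I_s × N_s/N_p = 3.1944 × 49/691 = 0.227 A.

V_s ≈ 16.3 V, I_p ≈ 0.227 A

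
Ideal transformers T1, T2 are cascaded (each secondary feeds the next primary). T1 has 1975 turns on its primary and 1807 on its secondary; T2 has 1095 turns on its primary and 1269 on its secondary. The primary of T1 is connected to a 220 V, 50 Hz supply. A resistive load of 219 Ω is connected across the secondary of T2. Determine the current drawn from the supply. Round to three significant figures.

After T1: V = 220.00 × 1807/1975 = 201.29 V.
After T2: V = 201.29 × 1269/1095 = 233.27 V.
I_load = 233.27/219 = 1.0652 A, so P_out = 233.27 × 1.0652 = 248.47 W.
All ideal ⇒ P_in = P_out, so I_supply = 248.47/220 = 1.13 A.

I_supply ≈ 1.13 A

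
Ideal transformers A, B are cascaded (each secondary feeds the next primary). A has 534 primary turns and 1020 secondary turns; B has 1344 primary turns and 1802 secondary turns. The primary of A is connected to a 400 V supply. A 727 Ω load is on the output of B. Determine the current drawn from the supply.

After A: V = 400.00 × 1020/534 = 764.04 V.
After B: V = 764.04 × 1802/1344 = 1024.4 V.
I_load = 1024.4/727 = 1.4091 A, so P_out = 1024.4 × 1.4091 = 1443.5 W.
All ideal ⇒ P_in = P_out, so I_supply = 1443.5/400 = 3.61 A.

I_supply ≈ 3.61 A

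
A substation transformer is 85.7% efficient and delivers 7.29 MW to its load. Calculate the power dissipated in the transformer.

P_loss ≈ 1.22×10^6 W

P_in = P_out/η = 7.29×10^6/0.857 = 8.50642×10^6 W.
P_loss = P_in − P_out = 8.50642×10^6 − 7.29×10^6 = 1.22×10^6 W.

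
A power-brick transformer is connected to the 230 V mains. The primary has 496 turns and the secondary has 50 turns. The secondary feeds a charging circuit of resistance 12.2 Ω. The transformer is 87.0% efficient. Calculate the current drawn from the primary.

V_s = 230 × 50/496 = 23.185 V.
I_s = V_s/R = 23.185/12.2 = 1.9004 A.
P_out = V_s I_s = 23.185 × 1.9004 = 44.063 W.
P_in = P_out/η = 44.063/0.870 = 50.647 W.
I_p = P_in/V_p = 50.647/230 = 0.220 A.

I_p ≈ 0.220 A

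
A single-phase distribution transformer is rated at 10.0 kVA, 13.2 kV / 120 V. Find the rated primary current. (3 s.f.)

I_p = S/V_p = 10000/13200 = 0.758 A.

I_p ≈ 0.758 A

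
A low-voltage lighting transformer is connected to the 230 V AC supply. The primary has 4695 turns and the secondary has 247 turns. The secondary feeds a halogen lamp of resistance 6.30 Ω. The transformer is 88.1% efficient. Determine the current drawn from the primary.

I_p ≈ 0.115 A

V_s = 230 × 247/4695 = 12.100 V.
I_s = V_s/R = 12.100/6.30 = 1.9207 A.
P_out = V_s I_s = 12.100 × 1.9207 = 23.240 W.
P_in = P_out/η = 23.240/0.881 = 26.379 W.
I_p = P_in/V_p = 26.379/230 = 0.115 A.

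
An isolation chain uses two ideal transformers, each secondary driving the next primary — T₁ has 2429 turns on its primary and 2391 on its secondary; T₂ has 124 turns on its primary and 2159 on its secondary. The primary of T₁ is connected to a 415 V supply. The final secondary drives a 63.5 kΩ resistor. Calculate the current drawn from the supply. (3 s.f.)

I_supply ≈ 1.92 A

Secondary of T₁: V = 415.00 × 2391/2429 = 408.51 V.
Secondary of T₂: V = 408.51 × 2159/124 = 7112.6 V.
I_load = 7112.6/63500 = 0.11201 A, so P_out = 7112.6 × 0.11201 = 796.69 W.
All ideal ⇒ P_in = P_out, so I_supply = 796.69/415 = 1.92 A.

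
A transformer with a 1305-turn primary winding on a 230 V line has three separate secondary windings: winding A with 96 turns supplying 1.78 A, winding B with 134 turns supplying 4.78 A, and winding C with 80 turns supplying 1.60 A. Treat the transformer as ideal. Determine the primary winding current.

I_p ≈ 0.720 A

V_A = 230 × 96/1305 = 16.920 V; V_B = 230 × 134/1305 = 23.617 V; V_C = 230 × 80/1305 = 14.100 V.
P_out = V_A I_A + V_B I_B + V_C I_C = 16.920×1.78 + 23.617×4.78 + 14.100×1.60 = 30.117 + 112.89 + 22.559 = 165.56 W.
Ideal ⇒ P_in = P_out, so I_p = P_out/V_p = 165.56/230 = 0.720 A.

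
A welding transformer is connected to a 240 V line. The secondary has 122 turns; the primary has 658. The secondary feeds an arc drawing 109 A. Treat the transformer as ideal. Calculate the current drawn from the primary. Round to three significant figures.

I_p ≈ 20.2 A

For an ideal transformer I_p N_p = I_s N_s, so I_p = 109 × 122/658 = 20.2 A.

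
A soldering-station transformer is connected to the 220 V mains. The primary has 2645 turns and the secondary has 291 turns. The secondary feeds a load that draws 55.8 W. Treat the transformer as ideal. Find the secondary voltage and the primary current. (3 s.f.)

V_s = V_p × N_s/N_p = 220 × 291/2645 = 24.204 V.
I_s = P/V_s = 55.8/24.204 = 2.3054 A.
I_p = I_s × N_s/N_p = 2.3054 × 291/2645 = 0.254 A.

V_s ≈ 24.2 V, I_p ≈ 0.254 A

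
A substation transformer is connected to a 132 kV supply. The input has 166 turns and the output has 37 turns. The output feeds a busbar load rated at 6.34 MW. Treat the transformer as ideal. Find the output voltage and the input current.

V_out ≈ 29400 V, I_in ≈ 48.0 A

V_out = V_in × N_out/N_in = 132000 × 37/166 = 29422 V.
I_out = P/V_out = 6.34×10^6/29422 = 215.49 A.
I_in = I_out × N_out/N_in = 215.49 × 37/166 = 48.0 A.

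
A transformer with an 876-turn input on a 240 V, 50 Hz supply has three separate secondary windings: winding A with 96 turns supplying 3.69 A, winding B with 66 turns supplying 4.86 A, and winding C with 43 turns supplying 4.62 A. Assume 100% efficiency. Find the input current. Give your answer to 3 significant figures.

I_in ≈ 0.997 A

V_A = 240 × 96/876 = 26.301 V; V_B = 240 × 66/876 = 18.082 V; V_C = 240 × 43/876 = 11.781 V.
P_out = V_A I_A + V_B I_B + V_C I_C = 26.301×3.69 + 18.082×4.86 + 11.781×4.62 = 97.052 + 87.879 + 54.427 = 239.36 W.
Ideal ⇒ P_in = P_out, so I_in = P_out/V_in = 239.36/240 = 0.997 A.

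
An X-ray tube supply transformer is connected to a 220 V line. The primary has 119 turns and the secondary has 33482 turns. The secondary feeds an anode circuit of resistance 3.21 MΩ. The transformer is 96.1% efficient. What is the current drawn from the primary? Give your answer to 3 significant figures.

V_s = 220 × 33482/119 = 61899 V.
I_s = V_s/R = 61899/(3.21×10^6) = 0.019283 A.
P_out = V_s I_s = 61899 × 0.019283 = 1193.6 W.
P_in = P_out/η = 1193.6/0.961 = 1242.1 W.
I_p = P_in/V_p = 1242.1/220 = 5.65 A.

I_p ≈ 5.65 A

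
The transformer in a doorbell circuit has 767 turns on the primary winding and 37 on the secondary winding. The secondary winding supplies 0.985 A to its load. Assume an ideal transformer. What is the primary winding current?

I_p ≈ 0.0475 A

For an ideal transformer I_p/I_s = N_s/N_p, so I_p = 0.985 × 37/767 = 0.0475 A.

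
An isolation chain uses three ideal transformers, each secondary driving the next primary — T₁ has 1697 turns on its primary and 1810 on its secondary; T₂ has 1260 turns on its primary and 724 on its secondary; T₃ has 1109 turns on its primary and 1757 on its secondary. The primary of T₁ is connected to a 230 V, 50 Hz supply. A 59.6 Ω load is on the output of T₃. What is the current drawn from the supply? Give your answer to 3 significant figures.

Secondary of T₁: V = 230.00 × 1810/1697 = 245.32 V.
Secondary of T₂: V = 245.32 × 724/1260 = 140.96 V.
Secondary of T₃: V = 140.96 × 1757/1109 = 223.32 V.
I_load = 223.32/59.6 = 3.7470 A, so P_out = 223.32 × 3.7470 = 836.80 W.
All ideal ⇒ P_in = P_out, so I_supply = 836.80/230 = 3.64 A.

I_supply ≈ 3.64 A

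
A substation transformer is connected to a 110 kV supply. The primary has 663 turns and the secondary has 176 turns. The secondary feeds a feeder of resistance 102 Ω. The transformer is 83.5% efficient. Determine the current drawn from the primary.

V_s = 110000 × 176/663 = 29201 V.
I_s = V_s/R = 29201/102 = 286.28 A.
P_out = V_s I_s = 29201 × 286.28 = 8.3596×10^6 W.
P_in = P_out/η = 8.3596×10^6/0.835 = 1.0011×10^7 W.
I_p = P_in/V_p = 1.0011×10^7/110000 = 91.0 A.

I_p ≈ 91.0 A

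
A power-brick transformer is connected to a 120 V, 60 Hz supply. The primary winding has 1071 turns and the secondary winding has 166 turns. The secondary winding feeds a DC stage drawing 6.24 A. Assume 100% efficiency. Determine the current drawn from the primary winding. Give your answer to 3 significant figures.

I_p ≈ 0.967 A

For an ideal transformer I_p N_p = I_s N_s, so I_p = 6.24 × 166/1071 = 0.967 A.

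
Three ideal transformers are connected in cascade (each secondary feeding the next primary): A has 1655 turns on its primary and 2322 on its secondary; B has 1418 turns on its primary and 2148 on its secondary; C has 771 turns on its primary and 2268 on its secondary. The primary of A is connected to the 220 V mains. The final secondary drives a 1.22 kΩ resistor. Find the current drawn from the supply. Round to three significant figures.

Secondary of A: V = 220.00 × 2322/1655 = 308.66 V.
Secondary of B: V = 308.66 × 2148/1418 = 467.57 V.
Secondary of C: V = 467.57 × 2268/771 = 1375.4 V.
I_load = 1375.4/1220 = 1.1274 A, so P_out = 1375.4 × 1.1274 = 1550.6 W.
All ideal ⇒ P_in = P_out, so I_supply = 1550.6/220 = 7.05 A.

I_supply ≈ 7.05 A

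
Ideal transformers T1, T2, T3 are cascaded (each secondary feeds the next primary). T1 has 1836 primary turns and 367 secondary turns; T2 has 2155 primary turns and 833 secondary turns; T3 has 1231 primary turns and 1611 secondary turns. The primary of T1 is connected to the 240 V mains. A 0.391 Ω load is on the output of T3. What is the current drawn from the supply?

I_supply ≈ 6.28 A

Secondary of T1: V = 240.00 × 367/1836 = 47.974 V.
Secondary of T2: V = 47.974 × 833/2155 = 18.544 V.
Secondary of T3: V = 18.544 × 1611/1231 = 24.268 V.
I_load = 24.268/0.391 = 62.067 A, so P_out = 24.268 × 62.067 = 1506.3 W.
All ideal ⇒ P_in = P_out, so I_supply = 1506.3/240 = 6.28 A.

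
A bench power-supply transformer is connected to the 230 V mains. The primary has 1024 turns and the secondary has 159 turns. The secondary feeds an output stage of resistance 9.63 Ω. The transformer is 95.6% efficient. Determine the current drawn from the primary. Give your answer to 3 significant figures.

I_p ≈ 0.602 A

V_s = 230 × 159/1024 = 35.713 V.
I_s = V_s/R = 35.713/9.63 = 3.7085 A.
P_out = V_s I_s = 35.713 × 3.7085 = 132.44 W.
P_in = P_out/η = 132.44/0.956 = 138.54 W.
I_p = P_in/V_p = 138.54/230 = 0.602 A.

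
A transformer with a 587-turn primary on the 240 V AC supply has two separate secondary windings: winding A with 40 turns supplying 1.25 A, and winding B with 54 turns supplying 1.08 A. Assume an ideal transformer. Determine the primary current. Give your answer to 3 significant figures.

I_p ≈ 0.185 A

V_A = 240 × 40/587 = 16.354 V; V_B = 240 × 54/587 = 22.078 V.
P_out = V_A I_A + V_B I_B = 16.354×1.25 + 22.078×1.08 = 20.443 + 23.845 = 44.288 W.
Ideal ⇒ P_in = P_out, so I_p = P_out/V_p = 44.288/240 = 0.185 A.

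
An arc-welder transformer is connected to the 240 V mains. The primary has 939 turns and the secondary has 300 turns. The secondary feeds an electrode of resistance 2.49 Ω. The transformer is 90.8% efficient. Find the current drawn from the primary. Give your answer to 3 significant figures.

V_s = 240 × 300/939 = 76.677 V.
I_s = V_s/R = 76.677/2.49 = 30.794 A.
P_out = V_s I_s = 76.677 × 30.794 = 2361.2 W.
P_in = P_out/η = 2361.2/0.908 = 2600.5 W.
I_p = P_in/V_p = 2600.5/240 = 10.8 A.

I_p ≈ 10.8 A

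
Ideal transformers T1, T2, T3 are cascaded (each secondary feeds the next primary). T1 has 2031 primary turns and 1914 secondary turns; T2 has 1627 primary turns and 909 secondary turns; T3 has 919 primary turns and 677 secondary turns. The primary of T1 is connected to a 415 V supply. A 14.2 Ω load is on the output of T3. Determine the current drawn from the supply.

I_supply ≈ 4.40 A

After T1: V = 415.00 × 1914/2031 = 391.09 V.
After T2: V = 391.09 × 909/1627 = 218.50 V.
After T3: V = 218.50 × 677/919 = 160.96 V.
I_load = 160.96/14.2 = 11.336 A, so P_out = 160.96 × 11.336 = 1824.6 W.
All ideal ⇒ P_in = P_out, so I_supply = 1824.6/415 = 4.40 A.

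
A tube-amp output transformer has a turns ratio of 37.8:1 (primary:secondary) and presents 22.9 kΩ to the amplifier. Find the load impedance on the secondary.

Z_s = Z_p/(N_p/N_s)² = 22900/37.8² = 16.0 Ω.

Z_s ≈ 16.0 Ω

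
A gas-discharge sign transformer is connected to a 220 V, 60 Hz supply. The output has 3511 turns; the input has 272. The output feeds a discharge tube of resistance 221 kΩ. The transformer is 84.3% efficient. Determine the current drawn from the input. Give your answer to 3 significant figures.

I_in ≈ 0.197 A

V_out = 220 × 3511/272 = 2839.8 V.
I_out = V_out/R = 2839.8/221000 = 0.012850 A.
P_out = V_out I_out = 2839.8 × 0.012850 = 36.490 W.
P_in = P_out/η = 36.490/0.843 = 43.286 W.
I_in = P_in/V_in = 43.286/220 = 0.197 A.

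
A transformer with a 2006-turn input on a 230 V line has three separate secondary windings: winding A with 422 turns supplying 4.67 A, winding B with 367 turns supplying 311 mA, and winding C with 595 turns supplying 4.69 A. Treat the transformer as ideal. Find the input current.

V_A = 230 × 422/2006 = 48.385 V; V_B = 230 × 367/2006 = 42.079 V; V_C = 230 × 595/2006 = 68.220 V.
P_out = V_A I_A + V_B I_B + V_C I_C = 48.385×4.67 + 42.079×0.311 + 68.220×4.69 = 225.96 + 13.086 + 319.95 = 559.00 W.
Ideal ⇒ P_in = P_out, so I_in = P_out/V_in = 559.00/230 = 2.43 A.

I_in ≈ 2.43 A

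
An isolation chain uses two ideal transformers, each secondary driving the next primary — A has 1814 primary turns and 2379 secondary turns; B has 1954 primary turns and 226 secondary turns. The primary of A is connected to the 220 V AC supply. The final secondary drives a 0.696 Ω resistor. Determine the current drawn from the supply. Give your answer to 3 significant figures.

I_supply ≈ 7.27 A

Secondary of A: V = 220.00 × 2379/1814 = 288.52 V.
Secondary of B: V = 288.52 × 226/1954 = 33.371 V.
I_load = 33.371/0.696 = 47.946 A, so P_out = 33.371 × 47.946 = 1600.0 W.
All ideal ⇒ P_in = P_out, so I_supply = 1600.0/220 = 7.27 A.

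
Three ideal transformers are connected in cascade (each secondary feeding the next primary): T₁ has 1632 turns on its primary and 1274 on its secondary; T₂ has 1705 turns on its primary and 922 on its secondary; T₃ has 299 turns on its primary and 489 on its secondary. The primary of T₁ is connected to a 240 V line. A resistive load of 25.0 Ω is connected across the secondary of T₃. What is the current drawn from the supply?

I_supply ≈ 4.58 A

Secondary of T₁: V = 240.00 × 1274/1632 = 187.35 V.
Secondary of T₂: V = 187.35 × 922/1705 = 101.31 V.
Secondary of T₃: V = 101.31 × 489/299 = 165.69 V.
I_load = 165.69/25.0 = 6.6277 A, so P_out = 165.69 × 6.6277 = 1098.2 W.
All ideal ⇒ P_in = P_out, so I_supply = 1098.2/240 = 4.58 A.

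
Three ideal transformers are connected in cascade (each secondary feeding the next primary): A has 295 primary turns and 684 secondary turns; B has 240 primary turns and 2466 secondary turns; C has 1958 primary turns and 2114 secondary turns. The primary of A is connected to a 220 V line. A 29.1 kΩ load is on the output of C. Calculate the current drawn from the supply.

I_supply ≈ 5.00 A

After A: V = 220.00 × 684/295 = 510.10 V.
After B: V = 510.10 × 2466/240 = 5241.3 V.
After C: V = 5241.3 × 2114/1958 = 5658.9 V.
I_load = 5658.9/29100 = 0.19446 A, so P_out = 5658.9 × 0.19446 = 1100.4 W.
All ideal ⇒ P_in = P_out, so I_supply = 1100.4/220 = 5.00 A.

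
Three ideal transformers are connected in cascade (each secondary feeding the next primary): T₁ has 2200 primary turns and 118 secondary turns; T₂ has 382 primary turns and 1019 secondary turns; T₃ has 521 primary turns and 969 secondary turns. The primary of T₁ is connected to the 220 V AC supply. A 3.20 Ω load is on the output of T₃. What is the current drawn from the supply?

Secondary of T₁: V = 220.00 × 118/2200 = 11.800 V.
Secondary of T₂: V = 11.800 × 1019/382 = 31.477 V.
Secondary of T₃: V = 31.477 × 969/521 = 58.544 V.
I_load = 58.544/3.20 = 18.295 A, so P_out = 58.544 × 18.295 = 1071.0 W.
All ideal ⇒ P_in = P_out, so I_supply = 1071.0/220 = 4.87 A.

I_supply ≈ 4.87 A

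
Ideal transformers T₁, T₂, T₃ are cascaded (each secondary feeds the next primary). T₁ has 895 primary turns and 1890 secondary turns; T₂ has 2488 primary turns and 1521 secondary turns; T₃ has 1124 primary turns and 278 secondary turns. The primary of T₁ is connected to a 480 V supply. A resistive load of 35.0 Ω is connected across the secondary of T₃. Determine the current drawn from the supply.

I_supply ≈ 1.40 A

After T₁: V = 480.00 × 1890/895 = 1013.6 V.
After T₂: V = 1013.6 × 1521/2488 = 619.67 V.
After T₃: V = 619.67 × 278/1124 = 153.26 V.
I_load = 153.26/35.0 = 4.3789 A, so P_out = 153.26 × 4.3789 = 671.13 W.
All ideal ⇒ P_in = P_out, so I_supply = 671.13/480 = 1.40 A.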